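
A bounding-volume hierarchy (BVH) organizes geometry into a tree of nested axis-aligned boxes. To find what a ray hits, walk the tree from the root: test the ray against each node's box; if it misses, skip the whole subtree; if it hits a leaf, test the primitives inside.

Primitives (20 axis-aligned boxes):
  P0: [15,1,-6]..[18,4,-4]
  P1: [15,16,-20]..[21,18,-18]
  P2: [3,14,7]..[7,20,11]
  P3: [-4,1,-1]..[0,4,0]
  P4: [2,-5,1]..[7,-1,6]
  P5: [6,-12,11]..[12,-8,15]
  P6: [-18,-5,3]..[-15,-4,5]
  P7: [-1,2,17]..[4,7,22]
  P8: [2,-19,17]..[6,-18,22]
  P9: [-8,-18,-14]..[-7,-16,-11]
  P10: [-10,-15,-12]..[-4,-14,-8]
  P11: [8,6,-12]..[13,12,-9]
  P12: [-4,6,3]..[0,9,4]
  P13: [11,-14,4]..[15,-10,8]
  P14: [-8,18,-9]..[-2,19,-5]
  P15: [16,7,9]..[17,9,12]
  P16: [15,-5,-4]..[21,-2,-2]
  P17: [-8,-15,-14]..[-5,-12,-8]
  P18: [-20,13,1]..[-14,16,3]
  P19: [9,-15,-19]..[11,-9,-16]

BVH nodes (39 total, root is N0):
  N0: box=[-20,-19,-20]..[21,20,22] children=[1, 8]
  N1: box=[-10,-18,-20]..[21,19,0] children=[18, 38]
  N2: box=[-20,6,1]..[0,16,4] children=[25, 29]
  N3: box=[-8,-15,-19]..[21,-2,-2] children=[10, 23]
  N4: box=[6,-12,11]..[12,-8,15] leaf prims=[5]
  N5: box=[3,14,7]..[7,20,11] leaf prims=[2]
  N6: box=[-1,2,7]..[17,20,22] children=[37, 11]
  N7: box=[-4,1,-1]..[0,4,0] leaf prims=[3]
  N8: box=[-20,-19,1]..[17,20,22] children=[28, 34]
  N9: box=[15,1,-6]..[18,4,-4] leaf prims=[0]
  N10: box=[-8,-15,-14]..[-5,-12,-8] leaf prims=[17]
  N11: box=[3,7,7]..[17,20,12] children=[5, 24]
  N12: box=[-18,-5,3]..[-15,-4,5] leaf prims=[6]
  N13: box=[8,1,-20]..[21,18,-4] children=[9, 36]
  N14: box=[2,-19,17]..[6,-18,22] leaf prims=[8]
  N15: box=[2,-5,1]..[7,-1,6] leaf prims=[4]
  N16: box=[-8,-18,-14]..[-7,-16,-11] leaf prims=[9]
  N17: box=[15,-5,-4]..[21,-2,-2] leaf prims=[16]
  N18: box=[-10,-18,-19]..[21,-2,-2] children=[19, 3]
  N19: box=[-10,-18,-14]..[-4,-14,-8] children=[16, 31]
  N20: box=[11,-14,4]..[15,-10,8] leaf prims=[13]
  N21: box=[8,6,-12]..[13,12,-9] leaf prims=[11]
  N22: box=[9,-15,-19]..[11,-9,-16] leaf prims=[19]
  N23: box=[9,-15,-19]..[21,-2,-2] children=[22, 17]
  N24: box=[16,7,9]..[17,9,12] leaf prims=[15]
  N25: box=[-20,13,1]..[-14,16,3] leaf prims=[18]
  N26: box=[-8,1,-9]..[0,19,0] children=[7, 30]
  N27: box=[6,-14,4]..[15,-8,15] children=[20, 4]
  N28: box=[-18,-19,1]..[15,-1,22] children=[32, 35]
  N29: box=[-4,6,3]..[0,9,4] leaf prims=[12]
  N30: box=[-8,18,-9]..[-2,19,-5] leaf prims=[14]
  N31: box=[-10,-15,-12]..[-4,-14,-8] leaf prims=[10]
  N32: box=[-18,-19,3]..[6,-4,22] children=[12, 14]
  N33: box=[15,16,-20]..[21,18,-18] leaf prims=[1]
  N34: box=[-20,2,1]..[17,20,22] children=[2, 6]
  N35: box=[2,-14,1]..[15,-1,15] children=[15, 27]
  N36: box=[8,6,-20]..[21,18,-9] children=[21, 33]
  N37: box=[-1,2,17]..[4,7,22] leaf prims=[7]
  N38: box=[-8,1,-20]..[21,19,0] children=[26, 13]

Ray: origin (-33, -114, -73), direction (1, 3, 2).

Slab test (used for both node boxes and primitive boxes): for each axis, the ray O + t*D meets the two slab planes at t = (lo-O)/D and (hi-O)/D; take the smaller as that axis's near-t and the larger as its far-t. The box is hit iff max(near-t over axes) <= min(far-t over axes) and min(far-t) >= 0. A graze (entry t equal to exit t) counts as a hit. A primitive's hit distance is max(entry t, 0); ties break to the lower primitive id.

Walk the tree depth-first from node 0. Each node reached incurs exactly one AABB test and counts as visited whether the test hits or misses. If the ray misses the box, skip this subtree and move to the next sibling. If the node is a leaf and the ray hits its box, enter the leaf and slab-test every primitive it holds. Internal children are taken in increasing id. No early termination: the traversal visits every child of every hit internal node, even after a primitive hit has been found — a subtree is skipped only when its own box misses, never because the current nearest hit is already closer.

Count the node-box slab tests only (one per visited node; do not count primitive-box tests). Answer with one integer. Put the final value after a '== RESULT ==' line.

Walk:
N0 x:[13,54] y:[95/3,134/3] z:[53/2,95/2] -> hit [95/3,134/3], descend [1, 8]
  N1 x:[23,54] y:[32,133/3] z:[53/2,73/2] -> hit [32,73/2], descend [18, 38]
    N18 x:[23,54] y:[32,112/3] z:[27,71/2] -> hit [32,71/2], descend [3, 19]
      N3 x:[25,54] y:[33,112/3] z:[27,71/2] -> hit [33,71/2], descend [10, 23]
        N10 x:[25,28] y:[33,34] z:[59/2,65/2] -> miss, prune
        N23 x:[42,54] y:[33,112/3] z:[27,71/2] -> miss, prune
      N19 x:[23,29] y:[32,100/3] z:[59/2,65/2] -> miss, prune
    N38 x:[25,54] y:[115/3,133/3] z:[53/2,73/2] -> miss, prune
  N8 x:[13,50] y:[95/3,134/3] z:[37,95/2] -> hit [37,134/3], descend [28, 34]
    N28 x:[15,48] y:[95/3,113/3] z:[37,95/2] -> hit [37,113/3], descend [32, 35]
      N32 x:[15,39] y:[95/3,110/3] z:[38,95/2] -> miss, prune
      N35 x:[35,48] y:[100/3,113/3] z:[37,44] -> hit [37,113/3], descend [15, 27]
        N15 x:[35,40] y:[109/3,113/3] z:[37,79/2] -> hit [37,113/3] leaf, test {P4@t=37}
        N27 x:[39,48] y:[100/3,106/3] z:[77/2,44] -> miss, prune
    N34 x:[13,50] y:[116/3,134/3] z:[37,95/2] -> hit [116/3,134/3], descend [2, 6]
      N2 x:[13,33] y:[40,130/3] z:[37,77/2] -> miss, prune
      N6 x:[32,50] y:[116/3,134/3] z:[40,95/2] -> hit [40,134/3], descend [11, 37]
        N11 x:[36,50] y:[121/3,134/3] z:[40,85/2] -> hit [121/3,85/2], descend [5, 24]
          N5 x:[36,40] y:[128/3,134/3] z:[40,42] -> miss, prune
          N24 x:[49,50] y:[121/3,41] z:[41,85/2] -> miss, prune
        N37 x:[32,37] y:[116/3,121/3] z:[45,95/2] -> miss, prune

order=[0, 1, 18, 3, 10, 23, 19, 38, 8, 28, 32, 35, 15, 27, 34, 2, 6, 11, 5, 24, 37]  |boxes|=21  |leaves|=1  hit=P4

== RESULT ==
21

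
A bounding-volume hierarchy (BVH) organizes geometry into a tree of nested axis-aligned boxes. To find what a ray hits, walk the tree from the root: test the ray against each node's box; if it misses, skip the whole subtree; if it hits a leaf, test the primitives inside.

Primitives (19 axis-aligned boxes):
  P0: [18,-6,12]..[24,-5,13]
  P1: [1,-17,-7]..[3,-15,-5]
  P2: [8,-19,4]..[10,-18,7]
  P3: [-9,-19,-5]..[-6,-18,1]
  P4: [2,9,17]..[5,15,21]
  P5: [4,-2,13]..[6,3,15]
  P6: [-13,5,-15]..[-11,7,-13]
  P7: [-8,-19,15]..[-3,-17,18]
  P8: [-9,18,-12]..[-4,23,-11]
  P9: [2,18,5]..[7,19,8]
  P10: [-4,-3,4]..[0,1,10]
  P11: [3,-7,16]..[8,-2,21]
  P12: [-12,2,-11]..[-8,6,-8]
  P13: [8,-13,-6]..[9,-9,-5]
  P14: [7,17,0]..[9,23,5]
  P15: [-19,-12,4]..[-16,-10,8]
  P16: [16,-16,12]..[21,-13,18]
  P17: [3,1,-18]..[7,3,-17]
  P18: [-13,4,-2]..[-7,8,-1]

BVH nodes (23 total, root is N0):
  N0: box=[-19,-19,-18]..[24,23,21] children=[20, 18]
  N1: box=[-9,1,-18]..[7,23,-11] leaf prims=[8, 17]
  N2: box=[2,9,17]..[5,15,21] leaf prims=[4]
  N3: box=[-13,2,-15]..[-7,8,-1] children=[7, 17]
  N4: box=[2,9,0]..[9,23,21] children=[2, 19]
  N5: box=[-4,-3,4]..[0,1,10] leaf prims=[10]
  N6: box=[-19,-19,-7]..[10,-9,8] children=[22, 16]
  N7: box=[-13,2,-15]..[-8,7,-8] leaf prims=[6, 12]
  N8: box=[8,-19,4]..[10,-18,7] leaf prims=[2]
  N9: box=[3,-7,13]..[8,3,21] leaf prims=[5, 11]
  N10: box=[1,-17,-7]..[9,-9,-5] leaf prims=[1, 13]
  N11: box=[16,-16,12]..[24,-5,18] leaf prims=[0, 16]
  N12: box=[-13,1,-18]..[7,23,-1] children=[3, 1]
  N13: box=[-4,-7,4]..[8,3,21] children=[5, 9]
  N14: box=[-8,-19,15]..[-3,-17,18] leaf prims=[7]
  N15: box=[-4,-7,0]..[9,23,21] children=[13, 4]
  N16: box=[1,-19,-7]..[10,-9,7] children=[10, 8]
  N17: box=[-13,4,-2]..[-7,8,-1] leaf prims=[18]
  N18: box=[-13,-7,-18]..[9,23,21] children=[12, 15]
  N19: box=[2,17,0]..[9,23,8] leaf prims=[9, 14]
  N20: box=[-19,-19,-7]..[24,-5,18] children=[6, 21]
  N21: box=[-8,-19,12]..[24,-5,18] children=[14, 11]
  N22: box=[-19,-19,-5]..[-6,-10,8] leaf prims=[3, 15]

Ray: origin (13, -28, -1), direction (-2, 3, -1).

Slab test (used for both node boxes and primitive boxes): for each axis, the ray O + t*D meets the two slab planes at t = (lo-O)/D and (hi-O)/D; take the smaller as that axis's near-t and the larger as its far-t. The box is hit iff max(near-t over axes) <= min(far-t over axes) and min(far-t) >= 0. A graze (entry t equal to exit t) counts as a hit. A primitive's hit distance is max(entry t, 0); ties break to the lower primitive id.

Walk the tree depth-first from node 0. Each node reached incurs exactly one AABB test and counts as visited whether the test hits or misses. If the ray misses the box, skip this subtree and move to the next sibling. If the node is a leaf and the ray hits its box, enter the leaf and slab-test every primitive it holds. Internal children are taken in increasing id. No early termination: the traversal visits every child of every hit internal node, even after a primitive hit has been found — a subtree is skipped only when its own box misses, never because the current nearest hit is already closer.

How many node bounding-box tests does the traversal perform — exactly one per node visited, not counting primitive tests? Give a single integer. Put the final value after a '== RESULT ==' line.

Traverse from the root:
N0 x:[-11/2,16] y:[3,17] z:[-22,17] -> hit [3,16], descend [18, 20]
  N18 x:[2,13] y:[7,17] z:[-22,17] -> hit [7,13], descend [12, 15]
    N12 x:[3,13] y:[29/3,17] z:[0,17] -> hit [29/3,13], descend [1, 3]
      N1 x:[3,11] y:[29/3,17] z:[10,17] -> hit [10,11] leaf, test {P8(miss), P17(miss)}
      N3 x:[10,13] y:[10,12] z:[0,14] -> hit [10,12], descend [7, 17]
        N7 x:[21/2,13] y:[10,35/3] z:[7,14] -> hit [21/2,35/3] leaf, test {P6(miss), P12(miss)}
        N17 x:[10,13] y:[32/3,12] z:[0,1] -> miss, prune
    N15 x:[2,17/2] y:[7,17] z:[-22,-1] -> miss, prune
  N20 x:[-11/2,16] y:[3,23/3] z:[-19,6] -> hit [3,6], descend [6, 21]
    N6 x:[3/2,16] y:[3,19/3] z:[-9,6] -> hit [3,6], descend [16, 22]
      N16 x:[3/2,6] y:[3,19/3] z:[-8,6] -> hit [3,6], descend [8, 10]
        N8 x:[3/2,5/2] y:[3,10/3] z:[-8,-5] -> miss, prune
        N10 x:[2,6] y:[11/3,19/3] z:[4,6] -> hit [4,6] leaf, test {P1(miss), P13(miss)}
      N22 x:[19/2,16] y:[3,6] z:[-9,4] -> miss, prune
    N21 x:[-11/2,21/2] y:[3,23/3] z:[-19,-13] -> miss, prune

Visited [0, 18, 12, 1, 3, 7, 17, 15, 20, 6, 16, 8, 10, 22, 21]. Tests: 15 box, 3 leaf. Nearest: miss.

== RESULT ==
15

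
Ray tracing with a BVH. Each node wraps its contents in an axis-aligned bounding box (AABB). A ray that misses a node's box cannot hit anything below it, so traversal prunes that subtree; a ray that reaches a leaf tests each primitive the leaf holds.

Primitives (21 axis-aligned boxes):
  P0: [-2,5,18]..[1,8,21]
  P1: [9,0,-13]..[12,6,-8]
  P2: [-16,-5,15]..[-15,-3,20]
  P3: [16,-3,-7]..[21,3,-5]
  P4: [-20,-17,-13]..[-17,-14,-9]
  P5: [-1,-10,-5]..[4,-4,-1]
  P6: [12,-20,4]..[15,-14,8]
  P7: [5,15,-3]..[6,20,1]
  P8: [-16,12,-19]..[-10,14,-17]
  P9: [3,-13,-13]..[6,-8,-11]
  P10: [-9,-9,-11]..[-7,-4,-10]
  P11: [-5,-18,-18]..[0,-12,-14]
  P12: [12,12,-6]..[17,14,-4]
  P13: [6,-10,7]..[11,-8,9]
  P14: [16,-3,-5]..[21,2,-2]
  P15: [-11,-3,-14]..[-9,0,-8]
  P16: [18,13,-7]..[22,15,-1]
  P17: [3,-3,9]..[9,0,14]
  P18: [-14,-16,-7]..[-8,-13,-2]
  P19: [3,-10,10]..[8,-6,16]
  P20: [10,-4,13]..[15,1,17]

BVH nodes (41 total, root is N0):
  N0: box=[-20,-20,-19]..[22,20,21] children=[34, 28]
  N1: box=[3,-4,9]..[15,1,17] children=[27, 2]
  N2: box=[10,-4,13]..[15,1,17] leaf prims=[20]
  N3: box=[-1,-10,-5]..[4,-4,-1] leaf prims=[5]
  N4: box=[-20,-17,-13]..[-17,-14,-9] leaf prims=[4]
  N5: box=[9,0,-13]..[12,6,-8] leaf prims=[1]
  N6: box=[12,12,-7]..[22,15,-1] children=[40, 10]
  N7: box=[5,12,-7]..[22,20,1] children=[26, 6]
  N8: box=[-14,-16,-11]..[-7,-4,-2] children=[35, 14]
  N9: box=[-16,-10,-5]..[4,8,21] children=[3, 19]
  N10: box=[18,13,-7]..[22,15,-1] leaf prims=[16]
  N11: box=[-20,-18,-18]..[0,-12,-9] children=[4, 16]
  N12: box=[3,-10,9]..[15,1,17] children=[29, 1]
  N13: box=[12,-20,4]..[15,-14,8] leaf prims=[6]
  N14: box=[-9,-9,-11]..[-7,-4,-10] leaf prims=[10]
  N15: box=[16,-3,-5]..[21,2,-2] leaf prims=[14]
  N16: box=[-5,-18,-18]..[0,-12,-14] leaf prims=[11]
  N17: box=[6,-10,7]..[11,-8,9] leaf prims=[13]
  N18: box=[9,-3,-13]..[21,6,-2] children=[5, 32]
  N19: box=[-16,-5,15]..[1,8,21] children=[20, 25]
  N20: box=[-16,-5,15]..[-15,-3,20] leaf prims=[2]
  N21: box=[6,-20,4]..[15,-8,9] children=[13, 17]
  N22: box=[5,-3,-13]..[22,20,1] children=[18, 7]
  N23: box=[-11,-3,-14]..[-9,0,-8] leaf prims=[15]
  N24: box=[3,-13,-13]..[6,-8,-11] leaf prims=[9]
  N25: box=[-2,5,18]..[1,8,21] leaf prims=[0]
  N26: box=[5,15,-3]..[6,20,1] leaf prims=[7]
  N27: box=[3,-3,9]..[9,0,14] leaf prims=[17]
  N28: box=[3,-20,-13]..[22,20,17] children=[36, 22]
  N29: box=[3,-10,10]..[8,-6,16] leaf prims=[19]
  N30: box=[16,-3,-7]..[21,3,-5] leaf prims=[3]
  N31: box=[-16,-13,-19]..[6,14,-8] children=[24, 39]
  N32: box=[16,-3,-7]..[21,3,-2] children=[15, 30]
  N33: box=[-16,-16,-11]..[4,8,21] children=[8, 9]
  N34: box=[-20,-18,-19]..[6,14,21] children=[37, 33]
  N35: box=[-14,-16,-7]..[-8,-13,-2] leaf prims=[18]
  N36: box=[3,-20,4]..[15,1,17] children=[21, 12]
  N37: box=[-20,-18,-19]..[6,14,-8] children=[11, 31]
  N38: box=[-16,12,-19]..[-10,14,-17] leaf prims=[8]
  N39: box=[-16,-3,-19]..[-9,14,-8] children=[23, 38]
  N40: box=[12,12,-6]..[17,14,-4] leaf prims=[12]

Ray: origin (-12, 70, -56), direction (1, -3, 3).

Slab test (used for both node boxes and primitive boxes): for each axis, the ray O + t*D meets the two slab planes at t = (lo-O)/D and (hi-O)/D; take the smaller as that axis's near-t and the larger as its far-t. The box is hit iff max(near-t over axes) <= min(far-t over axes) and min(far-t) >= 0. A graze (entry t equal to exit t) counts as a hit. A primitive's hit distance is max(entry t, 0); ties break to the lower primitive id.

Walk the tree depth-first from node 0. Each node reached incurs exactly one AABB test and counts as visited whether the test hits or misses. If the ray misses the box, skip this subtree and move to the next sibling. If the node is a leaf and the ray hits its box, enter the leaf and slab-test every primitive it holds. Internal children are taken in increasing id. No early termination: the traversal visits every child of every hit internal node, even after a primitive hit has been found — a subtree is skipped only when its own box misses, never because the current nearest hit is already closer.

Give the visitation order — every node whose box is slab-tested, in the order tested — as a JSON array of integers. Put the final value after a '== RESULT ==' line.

Traverse from the root:
N0 x:[-8,34] y:[50/3,30] z:[37/3,77/3] -> hit [50/3,77/3], descend [28, 34]
  N28 x:[15,34] y:[50/3,30] z:[43/3,73/3] -> hit [50/3,73/3], descend [22, 36]
    N22 x:[17,34] y:[50/3,73/3] z:[43/3,19] -> hit [17,19], descend [7, 18]
      N7 x:[17,34] y:[50/3,58/3] z:[49/3,19] -> hit [17,19], descend [6, 26]
        N6 x:[24,34] y:[55/3,58/3] z:[49/3,55/3] -> miss, prune
        N26 x:[17,18] y:[50/3,55/3] z:[53/3,19] -> hit [53/3,18] leaf, test {P7@t=53/3}
      N18 x:[21,33] y:[64/3,73/3] z:[43/3,18] -> miss, prune
    N36 x:[15,27] y:[23,30] z:[20,73/3] -> hit [23,73/3], descend [12, 21]
      N12 x:[15,27] y:[23,80/3] z:[65/3,73/3] -> hit [23,73/3], descend [1, 29]
        N1 x:[15,27] y:[23,74/3] z:[65/3,73/3] -> hit [23,73/3], descend [2, 27]
          N2 x:[22,27] y:[23,74/3] z:[23,73/3] -> hit [23,73/3] leaf, test {P20@t=23}
          N27 x:[15,21] y:[70/3,73/3] z:[65/3,70/3] -> miss, prune
        N29 x:[15,20] y:[76/3,80/3] z:[22,24] -> miss, prune
      N21 x:[18,27] y:[26,30] z:[20,65/3] -> miss, prune
  N34 x:[-8,18] y:[56/3,88/3] z:[37/3,77/3] -> miss, prune

order=[0, 28, 22, 7, 6, 26, 18, 36, 12, 1, 2, 27, 29, 21, 34]  |boxes|=15  |leaves|=2  hit=P7

== RESULT ==
[0, 28, 22, 7, 6, 26, 18, 36, 12, 1, 2, 27, 29, 21, 34]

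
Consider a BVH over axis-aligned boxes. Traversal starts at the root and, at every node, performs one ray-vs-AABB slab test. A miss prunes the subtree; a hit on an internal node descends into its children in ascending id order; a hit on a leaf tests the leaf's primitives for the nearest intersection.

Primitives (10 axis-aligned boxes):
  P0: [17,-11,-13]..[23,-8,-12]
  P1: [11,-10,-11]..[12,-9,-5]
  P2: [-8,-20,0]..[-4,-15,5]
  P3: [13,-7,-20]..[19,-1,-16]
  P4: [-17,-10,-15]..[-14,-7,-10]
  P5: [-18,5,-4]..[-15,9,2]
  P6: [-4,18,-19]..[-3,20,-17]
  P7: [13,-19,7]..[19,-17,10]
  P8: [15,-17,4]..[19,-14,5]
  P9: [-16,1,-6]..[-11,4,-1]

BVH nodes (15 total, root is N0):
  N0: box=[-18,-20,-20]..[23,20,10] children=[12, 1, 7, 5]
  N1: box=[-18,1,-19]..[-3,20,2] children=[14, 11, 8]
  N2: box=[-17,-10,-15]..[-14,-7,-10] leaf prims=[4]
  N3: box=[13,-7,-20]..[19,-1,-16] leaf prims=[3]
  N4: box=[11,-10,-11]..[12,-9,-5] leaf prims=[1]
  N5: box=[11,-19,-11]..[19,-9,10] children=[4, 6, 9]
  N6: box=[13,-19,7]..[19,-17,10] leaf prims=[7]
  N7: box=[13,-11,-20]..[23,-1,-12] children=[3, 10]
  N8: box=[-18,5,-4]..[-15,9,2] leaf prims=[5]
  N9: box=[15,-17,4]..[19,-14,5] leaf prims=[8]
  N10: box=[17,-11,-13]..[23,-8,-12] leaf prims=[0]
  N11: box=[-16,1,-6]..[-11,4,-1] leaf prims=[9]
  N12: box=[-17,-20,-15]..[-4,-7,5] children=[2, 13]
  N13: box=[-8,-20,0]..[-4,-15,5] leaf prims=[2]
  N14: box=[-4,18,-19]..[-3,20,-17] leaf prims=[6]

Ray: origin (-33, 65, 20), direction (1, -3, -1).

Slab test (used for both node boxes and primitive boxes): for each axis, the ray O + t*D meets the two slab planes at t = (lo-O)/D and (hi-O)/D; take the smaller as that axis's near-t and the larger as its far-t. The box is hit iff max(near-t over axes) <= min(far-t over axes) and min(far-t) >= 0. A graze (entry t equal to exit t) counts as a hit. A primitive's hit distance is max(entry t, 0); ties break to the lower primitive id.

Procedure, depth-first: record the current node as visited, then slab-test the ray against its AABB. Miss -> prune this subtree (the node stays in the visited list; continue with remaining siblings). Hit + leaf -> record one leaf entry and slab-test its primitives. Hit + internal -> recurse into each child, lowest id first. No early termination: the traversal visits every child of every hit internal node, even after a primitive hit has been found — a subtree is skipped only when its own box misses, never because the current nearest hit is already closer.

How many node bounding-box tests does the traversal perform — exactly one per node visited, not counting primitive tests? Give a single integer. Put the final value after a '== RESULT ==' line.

Traverse from the root:
N0 x:[15,56] y:[15,85/3] z:[10,40] -> hit [15,85/3], descend [1, 5, 7, 12]
  N1 x:[15,30] y:[15,64/3] z:[18,39] -> hit [18,64/3], descend [8, 11, 14]
    N8 x:[15,18] y:[56/3,20] z:[18,24] -> miss, prune
    N11 x:[17,22] y:[61/3,64/3] z:[21,26] -> hit [21,64/3] leaf, test {P9@t=21}
    N14 x:[29,30] y:[15,47/3] z:[37,39] -> miss, prune
  N5 x:[44,52] y:[74/3,28] z:[10,31] -> miss, prune
  N7 x:[46,56] y:[22,76/3] z:[32,40] -> miss, prune
  N12 x:[16,29] y:[24,85/3] z:[15,35] -> hit [24,85/3], descend [2, 13]
    N2 x:[16,19] y:[24,25] z:[30,35] -> miss, prune
    N13 x:[25,29] y:[80/3,85/3] z:[15,20] -> miss, prune

10 AABB tests over nodes [0, 1, 8, 11, 14, 5, 7, 12, 2, 13]; 1 leaf entered; closest P9.

== RESULT ==
10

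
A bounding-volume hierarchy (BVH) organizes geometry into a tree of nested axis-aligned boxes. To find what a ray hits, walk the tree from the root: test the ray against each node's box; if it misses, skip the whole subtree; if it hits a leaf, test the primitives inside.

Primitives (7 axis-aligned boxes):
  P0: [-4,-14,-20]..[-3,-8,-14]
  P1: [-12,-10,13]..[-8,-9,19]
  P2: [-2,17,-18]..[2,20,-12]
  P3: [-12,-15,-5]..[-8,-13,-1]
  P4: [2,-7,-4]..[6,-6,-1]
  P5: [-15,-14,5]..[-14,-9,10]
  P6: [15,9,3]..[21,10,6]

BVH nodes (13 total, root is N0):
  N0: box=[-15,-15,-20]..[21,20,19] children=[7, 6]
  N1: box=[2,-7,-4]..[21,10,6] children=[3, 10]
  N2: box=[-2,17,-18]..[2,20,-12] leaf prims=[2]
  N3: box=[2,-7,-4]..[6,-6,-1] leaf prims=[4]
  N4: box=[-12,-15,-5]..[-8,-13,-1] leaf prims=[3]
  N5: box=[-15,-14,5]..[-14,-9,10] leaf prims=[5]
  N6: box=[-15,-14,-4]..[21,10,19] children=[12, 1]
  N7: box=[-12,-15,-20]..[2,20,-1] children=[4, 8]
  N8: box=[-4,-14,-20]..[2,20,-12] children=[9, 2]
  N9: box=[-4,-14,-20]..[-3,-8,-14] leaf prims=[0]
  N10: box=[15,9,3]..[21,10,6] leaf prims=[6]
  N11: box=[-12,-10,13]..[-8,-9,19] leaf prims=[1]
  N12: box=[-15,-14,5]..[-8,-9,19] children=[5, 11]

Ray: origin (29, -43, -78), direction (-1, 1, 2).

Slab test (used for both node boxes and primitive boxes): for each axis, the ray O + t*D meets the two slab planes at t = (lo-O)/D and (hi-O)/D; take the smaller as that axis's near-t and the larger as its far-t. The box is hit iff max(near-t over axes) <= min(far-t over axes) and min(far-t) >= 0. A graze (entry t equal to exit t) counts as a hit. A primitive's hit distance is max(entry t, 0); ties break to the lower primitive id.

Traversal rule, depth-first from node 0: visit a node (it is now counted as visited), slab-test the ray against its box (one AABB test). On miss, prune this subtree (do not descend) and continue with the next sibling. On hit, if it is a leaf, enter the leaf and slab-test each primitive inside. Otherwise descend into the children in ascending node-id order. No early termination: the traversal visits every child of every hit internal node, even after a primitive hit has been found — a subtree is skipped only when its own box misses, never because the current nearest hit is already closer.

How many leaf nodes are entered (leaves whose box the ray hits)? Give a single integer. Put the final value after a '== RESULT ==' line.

Trace the traversal:
N0 x:[8,44] y:[28,63] z:[29,97/2] -> hit [29,44], descend [6, 7]
  N6 x:[8,44] y:[29,53] z:[37,97/2] -> hit [37,44], descend [1, 12]
    N1 x:[8,27] y:[36,53] z:[37,42] -> miss, prune
    N12 x:[37,44] y:[29,34] z:[83/2,97/2] -> miss, prune
  N7 x:[27,41] y:[28,63] z:[29,77/2] -> hit [29,77/2], descend [4, 8]
    N4 x:[37,41] y:[28,30] z:[73/2,77/2] -> miss, prune
    N8 x:[27,33] y:[29,63] z:[29,33] -> hit [29,33], descend [2, 9]
      N2 x:[27,31] y:[60,63] z:[30,33] -> miss, prune
      N9 x:[32,33] y:[29,35] z:[29,32] -> hit [32,32] leaf, test {P0@t=32}

Summary -> nodes [0, 6, 1, 12, 7, 4, 8, 2, 9]; box-tests=9; leaf-entries=1; first=P0

== RESULT ==
1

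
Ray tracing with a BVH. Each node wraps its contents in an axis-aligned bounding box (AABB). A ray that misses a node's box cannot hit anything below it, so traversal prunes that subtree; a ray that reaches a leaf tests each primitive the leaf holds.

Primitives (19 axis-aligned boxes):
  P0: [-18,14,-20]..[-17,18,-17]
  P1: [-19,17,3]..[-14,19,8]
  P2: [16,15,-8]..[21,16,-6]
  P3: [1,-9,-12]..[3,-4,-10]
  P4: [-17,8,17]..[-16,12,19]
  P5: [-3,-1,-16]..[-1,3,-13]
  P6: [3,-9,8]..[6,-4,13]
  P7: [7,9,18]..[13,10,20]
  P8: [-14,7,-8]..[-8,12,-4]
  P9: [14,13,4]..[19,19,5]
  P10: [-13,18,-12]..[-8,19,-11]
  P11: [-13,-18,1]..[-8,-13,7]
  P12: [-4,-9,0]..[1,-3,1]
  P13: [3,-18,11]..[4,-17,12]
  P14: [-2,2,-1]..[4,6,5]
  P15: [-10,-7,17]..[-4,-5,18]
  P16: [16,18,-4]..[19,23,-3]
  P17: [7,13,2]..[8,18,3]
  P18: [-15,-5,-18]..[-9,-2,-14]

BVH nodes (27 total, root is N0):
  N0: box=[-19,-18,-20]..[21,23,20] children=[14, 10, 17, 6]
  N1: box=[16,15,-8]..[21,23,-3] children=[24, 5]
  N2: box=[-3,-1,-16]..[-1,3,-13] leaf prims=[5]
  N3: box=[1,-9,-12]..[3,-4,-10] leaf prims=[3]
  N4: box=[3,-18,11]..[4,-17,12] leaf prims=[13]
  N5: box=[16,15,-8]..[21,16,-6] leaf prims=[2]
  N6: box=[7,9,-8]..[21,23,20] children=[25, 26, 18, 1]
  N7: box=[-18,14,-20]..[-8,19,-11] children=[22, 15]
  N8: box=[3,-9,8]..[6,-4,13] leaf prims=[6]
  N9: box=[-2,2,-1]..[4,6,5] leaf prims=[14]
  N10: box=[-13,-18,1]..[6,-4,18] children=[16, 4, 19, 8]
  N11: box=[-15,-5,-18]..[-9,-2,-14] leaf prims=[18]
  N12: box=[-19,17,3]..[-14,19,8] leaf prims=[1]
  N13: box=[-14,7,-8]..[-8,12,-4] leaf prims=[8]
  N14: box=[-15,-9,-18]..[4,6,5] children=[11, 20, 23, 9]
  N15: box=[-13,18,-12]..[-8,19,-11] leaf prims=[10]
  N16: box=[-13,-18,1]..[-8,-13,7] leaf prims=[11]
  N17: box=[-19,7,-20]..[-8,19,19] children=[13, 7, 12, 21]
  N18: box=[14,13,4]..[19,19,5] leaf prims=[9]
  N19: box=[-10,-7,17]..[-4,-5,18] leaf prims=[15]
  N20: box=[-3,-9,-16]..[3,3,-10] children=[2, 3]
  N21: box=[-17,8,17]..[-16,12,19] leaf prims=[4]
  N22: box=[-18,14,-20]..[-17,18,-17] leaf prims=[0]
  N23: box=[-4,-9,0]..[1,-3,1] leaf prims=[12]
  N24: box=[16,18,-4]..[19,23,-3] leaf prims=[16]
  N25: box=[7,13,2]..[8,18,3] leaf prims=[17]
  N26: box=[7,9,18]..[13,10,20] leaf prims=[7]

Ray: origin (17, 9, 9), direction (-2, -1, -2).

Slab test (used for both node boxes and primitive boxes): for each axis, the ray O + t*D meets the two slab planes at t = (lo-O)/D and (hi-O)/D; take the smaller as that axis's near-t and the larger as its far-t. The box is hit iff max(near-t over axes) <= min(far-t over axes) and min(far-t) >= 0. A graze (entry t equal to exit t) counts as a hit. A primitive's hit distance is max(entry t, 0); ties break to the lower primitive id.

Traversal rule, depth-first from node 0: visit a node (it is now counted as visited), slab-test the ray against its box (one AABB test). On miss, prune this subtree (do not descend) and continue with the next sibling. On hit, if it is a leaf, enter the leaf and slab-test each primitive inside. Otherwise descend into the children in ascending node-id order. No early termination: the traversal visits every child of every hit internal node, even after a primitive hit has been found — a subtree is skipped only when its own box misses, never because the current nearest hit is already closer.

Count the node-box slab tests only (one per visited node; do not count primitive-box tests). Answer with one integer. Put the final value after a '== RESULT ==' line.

Walk:
N0 x:[-2,18] y:[-14,27] z:[-11/2,29/2] -> hit [-2,29/2], descend [6, 10, 14, 17]
  N6 x:[-2,5] y:[-14,0] z:[-11/2,17/2] -> hit [-2,0], descend [1, 18, 25, 26]
    N1 x:[-2,1/2] y:[-14,-6] z:[6,17/2] -> miss, prune
    N18 x:[-1,3/2] y:[-10,-4] z:[2,5/2] -> miss, prune
    N25 x:[9/2,5] y:[-9,-4] z:[3,7/2] -> miss, prune
    N26 x:[2,5] y:[-1,0] z:[-11/2,-9/2] -> miss, prune
  N10 x:[11/2,15] y:[13,27] z:[-9/2,4] -> miss, prune
  N14 x:[13/2,16] y:[3,18] z:[2,27/2] -> hit [13/2,27/2], descend [9, 11, 20, 23]
    N9 x:[13/2,19/2] y:[3,7] z:[2,5] -> miss, prune
    N11 x:[13,16] y:[11,14] z:[23/2,27/2] -> hit [13,27/2] leaf, test {P18@t=13}
    N20 x:[7,10] y:[6,18] z:[19/2,25/2] -> hit [19/2,10], descend [2, 3]
      N2 x:[9,10] y:[6,10] z:[11,25/2] -> miss, prune
      N3 x:[7,8] y:[13,18] z:[19/2,21/2] -> miss, prune
    N23 x:[8,21/2] y:[12,18] z:[4,9/2] -> miss, prune
  N17 x:[25/2,18] y:[-10,2] z:[-5,29/2] -> miss, prune

Visited [0, 6, 1, 18, 25, 26, 10, 14, 9, 11, 20, 2, 3, 23, 17]. Tests: 15 box, 1 leaf. Nearest: P18.

== RESULT ==
15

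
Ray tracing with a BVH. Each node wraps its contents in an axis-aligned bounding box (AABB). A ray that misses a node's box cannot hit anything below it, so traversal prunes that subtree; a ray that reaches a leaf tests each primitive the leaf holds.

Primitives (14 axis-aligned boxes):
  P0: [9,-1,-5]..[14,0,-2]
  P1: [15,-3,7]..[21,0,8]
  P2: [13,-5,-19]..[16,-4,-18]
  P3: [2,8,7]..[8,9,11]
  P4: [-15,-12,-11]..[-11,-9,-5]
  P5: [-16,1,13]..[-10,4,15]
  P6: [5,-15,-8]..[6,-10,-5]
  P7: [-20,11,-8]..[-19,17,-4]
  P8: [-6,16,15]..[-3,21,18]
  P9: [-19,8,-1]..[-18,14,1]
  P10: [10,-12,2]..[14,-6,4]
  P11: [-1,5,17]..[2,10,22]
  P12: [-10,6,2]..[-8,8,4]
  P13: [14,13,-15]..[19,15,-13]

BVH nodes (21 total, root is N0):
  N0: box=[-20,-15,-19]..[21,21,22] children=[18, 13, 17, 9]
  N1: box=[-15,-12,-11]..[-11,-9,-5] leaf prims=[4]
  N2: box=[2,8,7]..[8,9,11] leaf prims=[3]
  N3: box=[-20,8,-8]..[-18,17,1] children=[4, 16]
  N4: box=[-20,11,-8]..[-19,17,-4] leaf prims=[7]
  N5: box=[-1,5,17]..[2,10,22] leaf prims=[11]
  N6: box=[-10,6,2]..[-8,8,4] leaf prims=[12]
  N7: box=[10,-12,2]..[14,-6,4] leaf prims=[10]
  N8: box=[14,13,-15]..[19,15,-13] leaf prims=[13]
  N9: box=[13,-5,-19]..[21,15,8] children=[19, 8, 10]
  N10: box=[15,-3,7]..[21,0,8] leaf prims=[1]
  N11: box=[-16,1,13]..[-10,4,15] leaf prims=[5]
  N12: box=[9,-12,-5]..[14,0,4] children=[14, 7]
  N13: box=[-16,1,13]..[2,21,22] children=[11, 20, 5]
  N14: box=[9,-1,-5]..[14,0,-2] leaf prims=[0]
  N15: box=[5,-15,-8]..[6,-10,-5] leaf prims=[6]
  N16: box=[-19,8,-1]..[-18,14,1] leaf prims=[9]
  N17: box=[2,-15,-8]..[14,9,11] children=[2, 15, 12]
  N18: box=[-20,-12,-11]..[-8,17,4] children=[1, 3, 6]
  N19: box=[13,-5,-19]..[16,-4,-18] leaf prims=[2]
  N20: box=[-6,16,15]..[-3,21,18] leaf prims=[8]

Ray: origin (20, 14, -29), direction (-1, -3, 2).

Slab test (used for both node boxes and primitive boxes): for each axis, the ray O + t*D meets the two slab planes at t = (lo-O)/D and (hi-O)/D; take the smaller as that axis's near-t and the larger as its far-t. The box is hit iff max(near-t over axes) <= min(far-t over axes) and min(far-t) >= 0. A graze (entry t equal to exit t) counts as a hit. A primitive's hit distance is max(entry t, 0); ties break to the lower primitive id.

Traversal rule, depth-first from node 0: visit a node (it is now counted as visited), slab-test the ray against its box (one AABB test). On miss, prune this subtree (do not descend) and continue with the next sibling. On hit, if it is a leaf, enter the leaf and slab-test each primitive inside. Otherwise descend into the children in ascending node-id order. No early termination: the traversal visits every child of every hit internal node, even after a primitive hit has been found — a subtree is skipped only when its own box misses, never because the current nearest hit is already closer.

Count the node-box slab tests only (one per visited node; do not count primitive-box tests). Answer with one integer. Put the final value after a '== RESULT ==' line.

Traverse from the root:
N0 x:[-1,40] y:[-7/3,29/3] z:[5,51/2] -> hit [5,29/3], descend [9, 13, 17, 18]
  N9 x:[-1,7] y:[-1/3,19/3] z:[5,37/2] -> hit [5,19/3], descend [8, 10, 19]
    N8 x:[1,6] y:[-1/3,1/3] z:[7,8] -> miss, prune
    N10 x:[-1,5] y:[14/3,17/3] z:[18,37/2] -> miss, prune
    N19 x:[4,7] y:[6,19/3] z:[5,11/2] -> miss, prune
  N13 x:[18,36] y:[-7/3,13/3] z:[21,51/2] -> miss, prune
  N17 x:[6,18] y:[5/3,29/3] z:[21/2,20] -> miss, prune
  N18 x:[28,40] y:[-1,26/3] z:[9,33/2] -> miss, prune

8 AABB tests over nodes [0, 9, 8, 10, 19, 13, 17, 18]; 0 leaves entered; closest miss.

== RESULT ==
8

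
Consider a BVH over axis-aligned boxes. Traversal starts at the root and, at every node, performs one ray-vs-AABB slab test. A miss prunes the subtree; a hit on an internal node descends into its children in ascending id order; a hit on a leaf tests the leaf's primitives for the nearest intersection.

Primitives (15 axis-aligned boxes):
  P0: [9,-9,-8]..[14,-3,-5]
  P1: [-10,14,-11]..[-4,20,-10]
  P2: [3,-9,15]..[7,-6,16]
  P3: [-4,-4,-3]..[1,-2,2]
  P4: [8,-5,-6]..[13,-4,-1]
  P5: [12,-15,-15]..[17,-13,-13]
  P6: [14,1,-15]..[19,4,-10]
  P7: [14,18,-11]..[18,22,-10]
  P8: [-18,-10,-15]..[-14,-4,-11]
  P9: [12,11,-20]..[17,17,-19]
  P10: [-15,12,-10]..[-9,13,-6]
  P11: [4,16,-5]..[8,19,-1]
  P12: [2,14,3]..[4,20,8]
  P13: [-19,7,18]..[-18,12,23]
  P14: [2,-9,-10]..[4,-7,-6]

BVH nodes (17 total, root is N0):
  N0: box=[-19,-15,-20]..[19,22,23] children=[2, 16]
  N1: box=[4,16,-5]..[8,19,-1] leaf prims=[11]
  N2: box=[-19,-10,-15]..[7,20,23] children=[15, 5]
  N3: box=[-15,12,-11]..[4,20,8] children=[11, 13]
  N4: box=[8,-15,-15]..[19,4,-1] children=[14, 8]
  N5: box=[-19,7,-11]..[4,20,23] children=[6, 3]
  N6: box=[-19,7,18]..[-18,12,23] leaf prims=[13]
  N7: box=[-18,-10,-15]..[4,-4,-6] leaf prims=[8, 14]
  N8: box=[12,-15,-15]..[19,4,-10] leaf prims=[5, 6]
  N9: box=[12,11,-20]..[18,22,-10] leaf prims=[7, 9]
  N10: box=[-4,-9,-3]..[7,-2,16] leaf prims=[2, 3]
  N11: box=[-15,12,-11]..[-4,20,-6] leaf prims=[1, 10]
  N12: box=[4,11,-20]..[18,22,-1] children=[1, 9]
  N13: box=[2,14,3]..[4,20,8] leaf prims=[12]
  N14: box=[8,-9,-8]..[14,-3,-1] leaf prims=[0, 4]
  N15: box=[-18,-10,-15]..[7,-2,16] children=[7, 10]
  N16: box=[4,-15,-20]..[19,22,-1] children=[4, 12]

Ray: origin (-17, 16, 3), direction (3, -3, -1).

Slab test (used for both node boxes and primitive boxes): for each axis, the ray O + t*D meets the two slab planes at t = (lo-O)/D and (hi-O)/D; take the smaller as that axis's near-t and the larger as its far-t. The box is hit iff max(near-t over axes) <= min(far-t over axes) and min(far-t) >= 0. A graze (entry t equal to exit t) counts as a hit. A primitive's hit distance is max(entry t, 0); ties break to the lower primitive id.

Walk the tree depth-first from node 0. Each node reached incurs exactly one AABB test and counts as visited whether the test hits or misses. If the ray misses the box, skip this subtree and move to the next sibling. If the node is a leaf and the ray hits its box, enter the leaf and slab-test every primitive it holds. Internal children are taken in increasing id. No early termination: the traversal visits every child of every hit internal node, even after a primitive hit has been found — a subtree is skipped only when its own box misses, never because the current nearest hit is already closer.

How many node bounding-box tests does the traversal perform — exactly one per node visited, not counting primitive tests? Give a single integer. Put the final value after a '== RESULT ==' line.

Walk:
N0 x:[-2/3,12] y:[-2,31/3] z:[-20,23] -> hit [-2/3,31/3], descend [2, 16]
  N2 x:[-2/3,8] y:[-4/3,26/3] z:[-20,18] -> hit [-2/3,8], descend [5, 15]
    N5 x:[-2/3,7] y:[-4/3,3] z:[-20,14] -> hit [-2/3,3], descend [3, 6]
      N3 x:[2/3,7] y:[-4/3,4/3] z:[-5,14] -> hit [2/3,4/3], descend [11, 13]
        N11 x:[2/3,13/3] y:[-4/3,4/3] z:[9,14] -> miss, prune
        N13 x:[19/3,7] y:[-4/3,2/3] z:[-5,0] -> miss, prune
      N6 x:[-2/3,-1/3] y:[4/3,3] z:[-20,-15] -> miss, prune
    N15 x:[-1/3,8] y:[6,26/3] z:[-13,18] -> hit [6,8], descend [7, 10]
      N7 x:[-1/3,7] y:[20/3,26/3] z:[9,18] -> miss, prune
      N10 x:[13/3,8] y:[6,25/3] z:[-13,6] -> hit [6,6] leaf, test {P2(miss), P3@t=6}
  N16 x:[7,12] y:[-2,31/3] z:[4,23] -> hit [7,31/3], descend [4, 12]
    N4 x:[25/3,12] y:[4,31/3] z:[4,18] -> hit [25/3,31/3], descend [8, 14]
      N8 x:[29/3,12] y:[4,31/3] z:[13,18] -> miss, prune
      N14 x:[25/3,31/3] y:[19/3,25/3] z:[4,11] -> hit [25/3,25/3] leaf, test {P0(miss), P4(miss)}
    N12 x:[7,35/3] y:[-2,5/3] z:[4,23] -> miss, prune

15 AABB tests over nodes [0, 2, 5, 3, 11, 13, 6, 15, 7, 10, 16, 4, 8, 14, 12]; 2 leaves entered; closest P3.

== RESULT ==
15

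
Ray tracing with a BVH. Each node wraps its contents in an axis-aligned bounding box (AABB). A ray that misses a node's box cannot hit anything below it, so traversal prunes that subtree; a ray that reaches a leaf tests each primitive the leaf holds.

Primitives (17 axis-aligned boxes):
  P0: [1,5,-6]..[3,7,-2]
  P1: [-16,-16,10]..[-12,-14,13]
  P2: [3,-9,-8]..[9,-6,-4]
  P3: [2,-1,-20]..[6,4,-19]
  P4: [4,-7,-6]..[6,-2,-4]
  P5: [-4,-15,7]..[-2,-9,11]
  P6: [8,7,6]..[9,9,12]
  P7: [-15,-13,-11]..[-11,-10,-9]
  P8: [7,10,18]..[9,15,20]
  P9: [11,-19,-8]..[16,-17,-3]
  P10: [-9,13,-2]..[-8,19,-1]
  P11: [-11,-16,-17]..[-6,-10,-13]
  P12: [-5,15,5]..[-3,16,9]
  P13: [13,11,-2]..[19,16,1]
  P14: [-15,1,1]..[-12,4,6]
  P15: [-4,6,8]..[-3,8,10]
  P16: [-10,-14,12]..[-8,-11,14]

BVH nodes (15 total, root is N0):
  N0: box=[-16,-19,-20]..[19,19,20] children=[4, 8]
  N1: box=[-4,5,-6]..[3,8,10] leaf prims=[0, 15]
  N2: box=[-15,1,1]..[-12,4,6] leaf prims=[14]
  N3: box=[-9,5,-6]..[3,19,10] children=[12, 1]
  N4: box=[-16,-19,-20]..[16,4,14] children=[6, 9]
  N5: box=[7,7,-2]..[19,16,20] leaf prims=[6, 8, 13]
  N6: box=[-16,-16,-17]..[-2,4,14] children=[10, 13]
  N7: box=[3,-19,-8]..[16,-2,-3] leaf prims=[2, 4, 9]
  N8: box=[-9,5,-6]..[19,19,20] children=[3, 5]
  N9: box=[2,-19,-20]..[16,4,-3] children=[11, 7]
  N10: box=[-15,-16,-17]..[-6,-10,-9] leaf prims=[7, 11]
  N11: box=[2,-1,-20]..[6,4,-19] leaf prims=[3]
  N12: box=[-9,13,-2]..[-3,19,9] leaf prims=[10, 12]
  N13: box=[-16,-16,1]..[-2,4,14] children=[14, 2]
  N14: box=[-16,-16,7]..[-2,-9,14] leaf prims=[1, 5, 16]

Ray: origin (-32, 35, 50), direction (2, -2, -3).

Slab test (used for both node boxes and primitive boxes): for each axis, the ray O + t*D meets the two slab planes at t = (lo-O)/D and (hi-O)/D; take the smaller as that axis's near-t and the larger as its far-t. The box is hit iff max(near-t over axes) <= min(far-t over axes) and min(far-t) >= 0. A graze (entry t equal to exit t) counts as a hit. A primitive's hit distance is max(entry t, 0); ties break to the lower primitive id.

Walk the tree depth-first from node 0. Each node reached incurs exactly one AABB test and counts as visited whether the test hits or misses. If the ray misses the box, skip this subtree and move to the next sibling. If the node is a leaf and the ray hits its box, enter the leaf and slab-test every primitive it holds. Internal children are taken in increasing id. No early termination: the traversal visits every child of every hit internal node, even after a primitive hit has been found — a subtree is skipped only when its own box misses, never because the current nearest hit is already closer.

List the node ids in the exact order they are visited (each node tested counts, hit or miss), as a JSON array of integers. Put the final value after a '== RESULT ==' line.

Walk:
N0 x:[8,51/2] y:[8,27] z:[10,70/3] -> hit [10,70/3], descend [4, 8]
  N4 x:[8,24] y:[31/2,27] z:[12,70/3] -> hit [31/2,70/3], descend [6, 9]
    N6 x:[8,15] y:[31/2,51/2] z:[12,67/3] -> miss, prune
    N9 x:[17,24] y:[31/2,27] z:[53/3,70/3] -> hit [53/3,70/3], descend [7, 11]
      N7 x:[35/2,24] y:[37/2,27] z:[53/3,58/3] -> hit [37/2,58/3] leaf, test {P2(miss), P4@t=37/2, P9(miss)}
      N11 x:[17,19] y:[31/2,18] z:[23,70/3] -> miss, prune
  N8 x:[23/2,51/2] y:[8,15] z:[10,56/3] -> hit [23/2,15], descend [3, 5]
    N3 x:[23/2,35/2] y:[8,15] z:[40/3,56/3] -> hit [40/3,15], descend [1, 12]
      N1 x:[14,35/2] y:[27/2,15] z:[40/3,56/3] -> hit [14,15] leaf, test {P0(miss), P15@t=14}
      N12 x:[23/2,29/2] y:[8,11] z:[41/3,52/3] -> miss, prune
    N5 x:[39/2,51/2] y:[19/2,14] z:[10,52/3] -> miss, prune

order=[0, 4, 6, 9, 7, 11, 8, 3, 1, 12, 5]  |boxes|=11  |leaves|=2  hit=P15

== RESULT ==
[0, 4, 6, 9, 7, 11, 8, 3, 1, 12, 5]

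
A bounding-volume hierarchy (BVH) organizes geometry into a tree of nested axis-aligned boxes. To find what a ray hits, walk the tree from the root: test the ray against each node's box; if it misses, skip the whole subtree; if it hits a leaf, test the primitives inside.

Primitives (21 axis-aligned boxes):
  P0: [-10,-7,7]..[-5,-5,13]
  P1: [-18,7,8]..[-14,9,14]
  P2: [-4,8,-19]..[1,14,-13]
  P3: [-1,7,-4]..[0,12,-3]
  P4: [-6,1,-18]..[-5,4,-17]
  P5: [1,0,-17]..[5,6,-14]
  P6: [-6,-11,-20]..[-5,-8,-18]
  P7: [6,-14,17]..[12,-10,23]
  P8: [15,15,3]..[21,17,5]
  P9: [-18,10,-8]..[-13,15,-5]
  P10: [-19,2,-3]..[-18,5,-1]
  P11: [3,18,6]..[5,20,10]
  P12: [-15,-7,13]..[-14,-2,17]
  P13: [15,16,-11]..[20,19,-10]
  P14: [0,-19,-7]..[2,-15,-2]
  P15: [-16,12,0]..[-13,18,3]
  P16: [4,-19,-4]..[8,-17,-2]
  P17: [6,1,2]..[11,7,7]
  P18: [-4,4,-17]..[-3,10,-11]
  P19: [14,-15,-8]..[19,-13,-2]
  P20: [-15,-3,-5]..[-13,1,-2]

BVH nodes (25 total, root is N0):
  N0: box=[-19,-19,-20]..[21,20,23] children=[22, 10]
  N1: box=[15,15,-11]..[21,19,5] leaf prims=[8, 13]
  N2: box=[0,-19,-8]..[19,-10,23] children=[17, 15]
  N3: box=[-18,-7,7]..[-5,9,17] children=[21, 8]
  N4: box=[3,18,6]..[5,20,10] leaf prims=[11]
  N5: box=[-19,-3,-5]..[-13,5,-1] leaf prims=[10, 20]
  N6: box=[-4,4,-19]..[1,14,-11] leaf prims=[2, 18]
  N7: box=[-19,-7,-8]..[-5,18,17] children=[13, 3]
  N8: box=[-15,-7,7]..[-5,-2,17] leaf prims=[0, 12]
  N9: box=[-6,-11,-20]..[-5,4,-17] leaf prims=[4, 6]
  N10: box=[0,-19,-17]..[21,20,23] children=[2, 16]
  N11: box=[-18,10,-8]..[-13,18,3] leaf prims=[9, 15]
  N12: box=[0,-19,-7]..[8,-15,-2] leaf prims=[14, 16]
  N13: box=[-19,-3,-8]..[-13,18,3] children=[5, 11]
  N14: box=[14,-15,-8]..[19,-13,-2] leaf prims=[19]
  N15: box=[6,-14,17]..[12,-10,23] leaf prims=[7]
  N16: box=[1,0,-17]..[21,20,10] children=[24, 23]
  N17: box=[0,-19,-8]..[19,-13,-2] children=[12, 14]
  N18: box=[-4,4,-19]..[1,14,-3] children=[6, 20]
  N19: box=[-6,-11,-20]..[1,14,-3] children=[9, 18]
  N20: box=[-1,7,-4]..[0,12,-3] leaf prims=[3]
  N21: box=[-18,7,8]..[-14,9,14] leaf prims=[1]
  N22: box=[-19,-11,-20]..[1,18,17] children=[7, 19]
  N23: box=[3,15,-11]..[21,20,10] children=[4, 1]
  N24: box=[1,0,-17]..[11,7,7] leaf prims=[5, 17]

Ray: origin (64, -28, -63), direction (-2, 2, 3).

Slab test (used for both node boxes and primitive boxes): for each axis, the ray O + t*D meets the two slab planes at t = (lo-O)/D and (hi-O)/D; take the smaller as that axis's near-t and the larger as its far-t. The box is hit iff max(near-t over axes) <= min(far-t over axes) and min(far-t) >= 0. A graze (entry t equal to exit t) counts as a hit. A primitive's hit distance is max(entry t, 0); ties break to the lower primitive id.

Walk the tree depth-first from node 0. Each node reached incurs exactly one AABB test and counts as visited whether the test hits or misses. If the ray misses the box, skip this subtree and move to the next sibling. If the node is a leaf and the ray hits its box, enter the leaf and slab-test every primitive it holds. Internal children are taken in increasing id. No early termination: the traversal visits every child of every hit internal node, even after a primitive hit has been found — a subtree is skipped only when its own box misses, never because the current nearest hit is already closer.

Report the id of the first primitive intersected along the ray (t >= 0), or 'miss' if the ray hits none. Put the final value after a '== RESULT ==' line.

Trace the traversal:
N0 x:[43/2,83/2] y:[9/2,24] z:[43/3,86/3] -> hit [43/2,24], descend [10, 22]
  N10 x:[43/2,32] y:[9/2,24] z:[46/3,86/3] -> hit [43/2,24], descend [2, 16]
    N2 x:[45/2,32] y:[9/2,9] z:[55/3,86/3] -> miss, prune
    N16 x:[43/2,63/2] y:[14,24] z:[46/3,73/3] -> hit [43/2,24], descend [23, 24]
      N23 x:[43/2,61/2] y:[43/2,24] z:[52/3,73/3] -> hit [43/2,24], descend [1, 4]
        N1 x:[43/2,49/2] y:[43/2,47/2] z:[52/3,68/3] -> hit [43/2,68/3] leaf, test {P8@t=22, P13(miss)}
        N4 x:[59/2,61/2] y:[23,24] z:[23,73/3] -> miss, prune
      N24 x:[53/2,63/2] y:[14,35/2] z:[46/3,70/3] -> miss, prune
  N22 x:[63/2,83/2] y:[17/2,23] z:[43/3,80/3] -> miss, prune

9 AABB tests over nodes [0, 10, 2, 16, 23, 1, 4, 24, 22]; 1 leaf entered; closest P8.

== RESULT ==
8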